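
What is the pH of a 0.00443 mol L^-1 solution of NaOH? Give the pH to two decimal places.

pH = 11.65

NaOH is a strong base; [OH-] = 0.00443 M.
pOH = -log(0.00443) = 2.35
pH = 14.00 - 2.35 = 11.65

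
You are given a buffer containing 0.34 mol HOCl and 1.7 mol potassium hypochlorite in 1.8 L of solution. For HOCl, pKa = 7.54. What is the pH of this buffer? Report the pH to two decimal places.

pH = 8.24

Using pH = pKa + log([base]/[acid]) with [base]/[acid] = 1.7/0.34:
pH = 7.54 + (+0.699) = 8.24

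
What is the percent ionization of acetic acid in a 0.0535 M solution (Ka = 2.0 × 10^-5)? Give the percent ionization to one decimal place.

1.9%

CH3COOH ⇌ CH3COO- + H+; let x = [H+] at equilibrium.
x ≈ √(Ka·C₀) = √(2.0 × 10^-5 × 0.0535) = 1.03 × 10^-3 M
% ionization = x/C₀ × 100% = 1.03 × 10^-3/0.0535 × 100% = 1.9%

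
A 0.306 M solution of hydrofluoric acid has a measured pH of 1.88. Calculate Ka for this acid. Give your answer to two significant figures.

[H+] = 10^(-1.88) = 1.32 × 10^-2 M
At equilibrium [HA] = 0.306 − 1.32 × 10^-2 = 2.93 × 10^-1 M
Ka = [H+][A-]/[HA] = (1.32 × 10^-2)² / 2.93 × 10^-1 = 5.9 × 10^-4

Ka = 5.9 × 10^-4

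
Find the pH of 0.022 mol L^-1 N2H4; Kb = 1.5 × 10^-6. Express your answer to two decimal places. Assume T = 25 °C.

pH = 10.26

N2H4 + H2O ⇌ N2H5+ + OH-
Kb = [OH-]²/(0.022 − [OH-]) = 1.5 × 10^-6
Assume [OH-] ≪ 0.022: [OH-] ≈ √(1.5 × 10^-6 × 0.022) = 1.82 × 10^-4 M
Check: 0.83% ionized — well under 5%, approximation valid.
pOH = 3.74, so pH = 14.00 − pOH = 10.26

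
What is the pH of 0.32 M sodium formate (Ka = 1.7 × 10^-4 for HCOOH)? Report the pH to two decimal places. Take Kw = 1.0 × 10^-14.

pH = 8.64

HCOO- is the conjugate base of the weak acid HCOOH.
Kb = Kw/Ka = 1.0×10^-14 / 1.7 × 10^-4 = 5.88 × 10^-11
From the ICE table, Kb = [OH-]²/(0.32 − [OH-]) = 5.88 × 10^-11.
Neglecting [OH-] in the denominator: [OH-] = √(5.88 × 10^-11 × 0.32) = 4.34 × 10^-6 M
([OH-]/C₀ = 0.0014% < 5%, so the approximation holds.)
pOH = −log(4.34 × 10^-6) = 5.36; pH = 14.00 − 5.36 = 8.64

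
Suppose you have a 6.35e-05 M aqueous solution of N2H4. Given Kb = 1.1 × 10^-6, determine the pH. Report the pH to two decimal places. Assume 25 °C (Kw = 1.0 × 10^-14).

pH = 8.89

N2H4 + H2O ⇌ N2H5+ + OH-
From the ICE table, Kb = [OH-]²/(6.35e-05 − [OH-]) = 1.1 × 10^-6.
The 5% rule fails; solving [OH-]² + Kb·[OH-] − Kb·C₀ = 0 exactly:
[OH-] = [−1.1e-06 + √(1.1e-06² + 2.79e-10)]/2 = 7.83 × 10^-6 M
pOH = 5.11, so pH = 14.00 − pOH = 8.89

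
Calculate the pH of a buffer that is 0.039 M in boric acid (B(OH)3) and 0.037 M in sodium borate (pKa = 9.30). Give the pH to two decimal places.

pH = 9.28

Henderson–Hasselbalch: pH = pKa + log([B(OH)4-]/[B(OH)3]) = 9.30 + log(0.037/0.039)
pH = 9.30 + (-0.023) = 9.28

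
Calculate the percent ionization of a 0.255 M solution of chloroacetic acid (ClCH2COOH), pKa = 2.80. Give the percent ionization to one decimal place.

ClCH2COOH ⇌ ClCH2COO- + H+; let x = [H+] at equilibrium.
Ka = 10^(−2.80) = 1.58 × 10^-3
Ka = x²/(C₀ − x); solving the quadratic gives x = 1.93 × 10^-2 M.
Fraction ionized = 1.93 × 10^-2 / 0.255 = 0.0757 → 7.6%

7.6%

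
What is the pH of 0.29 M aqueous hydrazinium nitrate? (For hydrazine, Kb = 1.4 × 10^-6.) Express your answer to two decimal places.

pH = 4.34

N2H5+ is the conjugate acid of the weak base N2H4.
Ka = Kw/Kb = 1.0×10^-14 / 1.4 × 10^-6 = 7.14 × 10^-9
Ka = [H+]²/(0.29 − [H+]) = 7.14 × 10^-9
Assume [H+] ≪ 0.29: [H+] ≈ √(7.14 × 10^-9 × 0.29) = 4.55 × 10^-5 M
Check: 0.016% ionized — well under 5%, approximation valid.
pH = −log[H+] = −log(4.55 × 10^-5) = 4.34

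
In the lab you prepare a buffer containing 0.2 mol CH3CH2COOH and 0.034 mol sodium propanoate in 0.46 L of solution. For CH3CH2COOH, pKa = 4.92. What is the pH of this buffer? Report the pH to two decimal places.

pH = 4.15

pH = pKa + log([A⁻]/[HA]) = 4.92 + log(0.034/0.2)
pH = 4.92 + (-0.770) = 4.15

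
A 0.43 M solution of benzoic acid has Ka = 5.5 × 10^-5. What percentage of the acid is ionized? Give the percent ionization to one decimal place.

C6H5COOH ⇌ C6H5COO- + H+; let x = [H+] at equilibrium.
x ≈ √(Ka·C₀) = √(5.5 × 10^-5 × 0.43) = 4.86 × 10^-3 M
Fraction ionized = 4.86 × 10^-3 / 0.43 = 0.0113 → 1.1%

1.1%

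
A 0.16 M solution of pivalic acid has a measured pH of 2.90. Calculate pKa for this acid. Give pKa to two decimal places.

pKa = 5.00

[H+] = 10^(-2.90) = 1.26 × 10^-3 M
At equilibrium [HA] = 0.16 − 1.26 × 10^-3 = 1.59 × 10^-1 M
Ka = [H+][A-]/[HA] = (1.26 × 10^-3)² / 1.59 × 10^-1 = 9.98 × 10^-6
pKa = -log(9.98 × 10^-6) = 5.00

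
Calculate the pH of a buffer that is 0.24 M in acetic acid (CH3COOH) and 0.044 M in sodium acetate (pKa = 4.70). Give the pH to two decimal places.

pH = 3.96

Using pH = pKa + log([base]/[acid]) with [base]/[acid] = 0.044/0.24:
pH = 4.70 + (-0.737) = 3.96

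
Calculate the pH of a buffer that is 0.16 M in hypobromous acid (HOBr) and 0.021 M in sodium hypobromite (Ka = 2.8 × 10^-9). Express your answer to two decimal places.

pKa = −log(2.8 × 10^-9) = 8.553
Using pH = pKa + log([base]/[acid]) with [base]/[acid] = 0.021/0.16:
pH = 8.553 + (-0.882) = 7.67

pH = 7.67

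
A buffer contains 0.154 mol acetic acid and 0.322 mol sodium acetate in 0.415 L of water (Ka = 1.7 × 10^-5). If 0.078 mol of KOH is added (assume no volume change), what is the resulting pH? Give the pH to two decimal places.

OH- converts CH3COOH to CH3COO-: CH3COOH → 0.076 mol, CH3COO- → 0.4 mol.
pKa = −log(1.7 × 10^-5) = 4.770
pH = pKa + log([A⁻]/[HA]) = 4.770 + log(0.4/0.076) = 4.770 +0.721

pH = 5.49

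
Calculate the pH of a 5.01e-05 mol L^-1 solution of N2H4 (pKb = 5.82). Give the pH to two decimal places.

N2H4 + H2O ⇌ N2H5+ + OH-
Kb = 10^(−5.82) = 1.51 × 10^-6
Kb = [OH-]²/(5.01e-05 − [OH-]) = 1.51 × 10^-6
Here C₀/Kb ≈ 33.2, so the small-[OH-] approximation fails. Use the quadratic:
[OH-] = (−Kb + √(Kb² + 4·Kb·C₀))/2 = 7.98 × 10^-6 M
pOH = 5.10, so pH = 14.00 − pOH = 8.90

pH = 8.90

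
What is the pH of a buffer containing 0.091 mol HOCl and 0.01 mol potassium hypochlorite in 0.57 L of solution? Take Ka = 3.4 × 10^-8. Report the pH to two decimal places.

pKa = −log(3.4 × 10^-8) = 7.469
pH = pKa + log([A⁻]/[HA]) = 7.469 + log(0.01/0.091)
pH = 7.469 + (-0.959) = 6.51

pH = 6.51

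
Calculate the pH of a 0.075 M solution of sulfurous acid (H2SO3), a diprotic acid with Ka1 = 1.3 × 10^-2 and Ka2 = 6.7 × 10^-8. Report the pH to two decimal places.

pH = 1.60

Since Ka1 ≫ Ka2, the first ionization dominates [H+].
Ka1 = x²/(0.075 − x) = 1.3 × 10^-2
Solving the quadratic: x = (−Ka1 + √(Ka1² + 4·Ka1·C₀))/2 = 2.54 × 10^-2 M
pH = −log(2.54 × 10^-2) = 1.60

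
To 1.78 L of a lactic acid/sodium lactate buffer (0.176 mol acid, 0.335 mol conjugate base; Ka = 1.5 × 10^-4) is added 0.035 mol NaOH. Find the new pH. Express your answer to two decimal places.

pH = 4.24

OH- converts CH3CH(OH)COOH to CH3CH(OH)COO-: CH3CH(OH)COOH → 0.141 mol, CH3CH(OH)COO- → 0.37 mol.
pKa = −log(1.5 × 10^-4) = 3.824
pH = pKa + log(n_CH3CH(OH)COO-/n_CH3CH(OH)COOH) = 3.824 + log(0.37/0.141) = 3.824 + (+0.419)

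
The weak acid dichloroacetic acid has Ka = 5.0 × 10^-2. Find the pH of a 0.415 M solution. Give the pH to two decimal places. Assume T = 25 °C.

Cl2CHCOOH ⇌ Cl2CHCOO- + H+
From the ICE table, Ka = [H+]²/(0.415 − [H+]) = 5.0 × 10^-2.
The 5% rule fails; solving [H+]² + Ka·[H+] − Ka·C₀ = 0 exactly:
[H+] = (−Ka + √(Ka² + 4·Ka·C₀))/2 = 1.21 × 10^-1 M
pH = −log(1.21 × 10^-1) = 0.92

pH = 0.92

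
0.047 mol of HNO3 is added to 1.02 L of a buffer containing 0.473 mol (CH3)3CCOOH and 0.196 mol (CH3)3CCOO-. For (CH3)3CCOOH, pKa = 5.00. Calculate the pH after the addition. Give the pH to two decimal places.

pH = 4.46

After neutralization: n((CH3)3CCOOH) = 0.52 mol, n((CH3)3CCOO-) = 0.149 mol.
Henderson–Hasselbalch with mole ratio 0.149/0.52: pH = 5.00 + (-0.543)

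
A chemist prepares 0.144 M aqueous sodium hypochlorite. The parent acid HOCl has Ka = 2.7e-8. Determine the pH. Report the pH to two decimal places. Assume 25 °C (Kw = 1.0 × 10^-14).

OCl- is the conjugate base of the weak acid HOCl.
Kb = Kw/Ka = 1.0×10^-14 / 2.7 × 10^-8 = 3.70 × 10^-7
Let x = [OH-] at equilibrium. Kb = x²/(0.144 − x).
Neglecting x in the denominator: x = √(3.70 × 10^-7 × 0.144) = 2.31 × 10^-4 M
pOH = −log(2.31 × 10^-4) = 3.64; pH = 14.00 − 3.64 = 10.36

pH = 10.36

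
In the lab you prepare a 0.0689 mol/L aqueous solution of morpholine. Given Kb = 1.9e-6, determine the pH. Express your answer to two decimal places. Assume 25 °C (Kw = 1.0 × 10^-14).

C4H8ONH + H2O ⇌ C4H8ONH2+ + OH-
Let x = [OH-] at equilibrium. Kb = x²/(0.0689 − x).
Assume x ≪ 0.0689: x ≈ √(1.9 × 10^-6 × 0.0689) = 3.62 × 10^-4 M
Check: 0.53% ionized — well under 5%, approximation valid.
pOH = −log(3.62 × 10^-4) = 3.44; pH = 14.00 − 3.44 = 10.56

pH = 10.56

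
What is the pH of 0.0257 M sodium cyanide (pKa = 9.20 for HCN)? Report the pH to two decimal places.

CN- is the conjugate base of the weak acid HCN.
Ka = 10^(−9.20) = 6.31 × 10^-10
Kb = Kw/Ka = 1.0×10^-14 / 6.31 × 10^-10 = 1.58 × 10^-5
Kb = [OH-]²/(0.0257 − [OH-]) = 1.58 × 10^-5
Assume [OH-] ≪ 0.0257: [OH-] ≈ √(1.58 × 10^-5 × 0.0257) = 6.37 × 10^-4 M
([OH-]/C₀ = 2.5% < 5%, so the approximation holds.)
pOH = −log(6.37 × 10^-4) = 3.20; pH = 14.00 − 3.20 = 10.80

pH = 10.80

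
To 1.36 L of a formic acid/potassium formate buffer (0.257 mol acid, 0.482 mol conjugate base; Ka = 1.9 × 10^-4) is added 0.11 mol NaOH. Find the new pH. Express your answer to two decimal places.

pH = 4.33

After neutralization: n(HCOOH) = 0.147 mol, n(HCOO-) = 0.592 mol.
pKa = −log(1.9 × 10^-4) = 3.721
pH = pKa + log([A⁻]/[HA]) = 3.721 + log(0.592/0.147) = 3.721 +0.605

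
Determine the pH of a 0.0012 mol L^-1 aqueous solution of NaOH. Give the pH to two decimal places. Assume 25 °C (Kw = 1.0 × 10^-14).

pH = 11.08

NaOH is a strong base; [OH-] = 0.0012 M.
pOH = -log(0.0012) = 2.92
pH = 14.00 - 2.92 = 11.08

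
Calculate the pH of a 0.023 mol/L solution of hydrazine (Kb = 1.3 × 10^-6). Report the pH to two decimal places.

N2H4 + H2O ⇌ N2H5+ + OH-
Kb = [OH-]²/(0.023 − [OH-]) = 1.3 × 10^-6
Since Kb ≪ C₀, [OH-] ≈ √(Kb·C₀) = 1.73 × 10^-4 M.
pOH = −log(1.73 × 10^-4) = 3.76; pH = 14.00 − 3.76 = 10.24

pH = 10.24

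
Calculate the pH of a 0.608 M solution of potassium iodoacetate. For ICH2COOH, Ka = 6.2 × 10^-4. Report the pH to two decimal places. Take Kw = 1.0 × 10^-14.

ICH2COO- is the conjugate base of the weak acid ICH2COOH.
Kb = Kw/Ka = 1.0×10^-14 / 6.2 × 10^-4 = 1.61 × 10^-11
Kb = [OH-]²/(0.608 − [OH-]) = 1.61 × 10^-11
Assume [OH-] ≪ 0.608: [OH-] ≈ √(1.61 × 10^-11 × 0.608) = 3.13 × 10^-6 M
Check: 0.00051% ionized — well under 5%, approximation valid.
pOH = 5.50, so pH = 14.00 − pOH = 8.50

pH = 8.50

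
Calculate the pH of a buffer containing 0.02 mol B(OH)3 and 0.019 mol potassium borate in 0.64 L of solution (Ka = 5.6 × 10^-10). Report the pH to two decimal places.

pH = 9.23

pKa = −log(5.6 × 10^-10) = 9.252
Using pH = pKa + log([base]/[acid]) with [base]/[acid] = 0.019/0.02:
pH = 9.252 + (-0.022) = 9.23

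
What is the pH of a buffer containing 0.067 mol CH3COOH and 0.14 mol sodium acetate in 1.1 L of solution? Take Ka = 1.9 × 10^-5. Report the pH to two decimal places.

pKa = −log(1.9 × 10^-5) = 4.721
Henderson–Hasselbalch: pH = pKa + log([CH3COO-]/[CH3COOH]) = 4.721 + log(0.14/0.067)
pH = 4.721 + (+0.320) = 5.04

pH = 5.04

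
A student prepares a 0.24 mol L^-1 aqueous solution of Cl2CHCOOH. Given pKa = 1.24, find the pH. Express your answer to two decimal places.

pH = 1.04

Cl2CHCOOH ⇌ Cl2CHCOO- + H+
Ka = 10^(−1.24) = 5.75 × 10^-2
Let x = [H+] at equilibrium. Ka = x²/(0.24 − x).
The 5% rule fails; solving x² + Ka·x − Ka·C₀ = 0 exactly:
x = (−Ka + √(Ka² + 4·Ka·C₀))/2 = 9.22 × 10^-2 M
pH = −log(9.22 × 10^-2) = 1.04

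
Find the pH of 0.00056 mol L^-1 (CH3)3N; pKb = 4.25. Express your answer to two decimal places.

(CH3)3N + H2O ⇌ (CH3)3NH+ + OH-
Kb = 10^(−4.25) = 5.62 × 10^-5
Let x = [OH-] at equilibrium. Kb = x²/(0.00056 − x).
The 5% rule fails; solving x² + Kb·x − Kb·C₀ = 0 exactly:
x = [−5.62e-05 + √(5.62e-05² + 1.26e-07)]/2 = 1.52 × 10^-4 M
pOH = 3.82, so pH = 14.00 − pOH = 10.18

pH = 10.18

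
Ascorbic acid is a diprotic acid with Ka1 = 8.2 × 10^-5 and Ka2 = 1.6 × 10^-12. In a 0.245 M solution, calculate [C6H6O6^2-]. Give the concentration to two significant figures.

First ionization gives [H+] ≈ [HC6H6O6-] = 4.48 × 10^-3 M.
Second step: Ka2 = [H+][C6H6O6^2-]/[HC6H6O6-] ≈ [C6H6O6^2-] (since [H+] ≈ [HC6H6O6-]).
So [C6H6O6^2-] ≈ Ka2.

1.6 × 10^-12 M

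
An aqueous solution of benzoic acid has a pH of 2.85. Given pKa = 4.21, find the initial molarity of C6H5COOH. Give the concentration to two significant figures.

C₀ = 3.4 × 10^-2 M

[H+] = 10^(-2.85) = 1.41 × 10^-3 M = x
Ka = 10^(−4.21) = 6.17 × 10^-5
Ka = x²/(C₀ − x) ⇒ C₀ = x + x²/Ka
C₀ = 1.41 × 10^-3 + (1.41 × 10^-3)²/(6.17 × 10^-5) = 3.36 × 10^-2 M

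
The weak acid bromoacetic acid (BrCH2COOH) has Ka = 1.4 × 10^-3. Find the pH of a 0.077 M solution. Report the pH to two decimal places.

pH = 2.01

BrCH2COOH ⇌ BrCH2COO- + H+
From the ICE table, Ka = x²/(0.077 − x) = 1.4 × 10^-3.
Here C₀/Ka ≈ 55, so the small-x approximation fails. Use the quadratic:
x = (−Ka + √(Ka² + 4·Ka·C₀))/2 = 9.71 × 10^-3 M
pH = −log[H+] = −log(9.71 × 10^-3) = 2.01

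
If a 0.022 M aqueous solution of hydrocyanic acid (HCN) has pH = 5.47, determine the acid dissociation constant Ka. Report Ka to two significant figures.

[H+] = 10^(-5.47) = 3.39 × 10^-6 M
At equilibrium [HA] = 0.022 − 3.39 × 10^-6 = 2.20 × 10^-2 M
Ka = [H+][A-]/[HA] = (3.39 × 10^-6)² / 2.20 × 10^-2 = 5.2 × 10^-10

Ka = 5.2 × 10^-10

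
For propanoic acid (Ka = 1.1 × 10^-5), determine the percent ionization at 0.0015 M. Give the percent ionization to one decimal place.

8.2%

CH3CH2COOH ⇌ CH3CH2COO- + H+; let x = [H+] at equilibrium.
Solve x² + 1.1e-05x − 1.65e-08 = 0 → x = 1.23 × 10^-4 M
% ionization = x/C₀ × 100% = 1.23 × 10^-4/0.0015 × 100% = 8.2%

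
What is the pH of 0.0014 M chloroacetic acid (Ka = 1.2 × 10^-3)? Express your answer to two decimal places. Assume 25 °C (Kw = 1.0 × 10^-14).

pH = 3.08

ClCH2COOH ⇌ ClCH2COO- + H+
Ka = x²/(0.0014 − x) = 1.2 × 10^-3
x is not negligible relative to C₀; solve x² + 0.0012·x − 1.68e-06 = 0.
x = [−0.0012 + √(0.0012² + 6.72e-06)]/2 = 8.28 × 10^-4 M
pH = −log(8.28 × 10^-4) = 3.08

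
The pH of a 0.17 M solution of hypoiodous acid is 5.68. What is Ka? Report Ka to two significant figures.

Ka = 2.6 × 10^-11

[H+] = 10^(-5.68) = 2.09 × 10^-6 M
At equilibrium [HA] = 0.17 − 2.09 × 10^-6 = 1.70 × 10^-1 M
Ka = [H+][A-]/[HA] = (2.09 × 10^-6)² / 1.70 × 10^-1 = 2.6 × 10^-11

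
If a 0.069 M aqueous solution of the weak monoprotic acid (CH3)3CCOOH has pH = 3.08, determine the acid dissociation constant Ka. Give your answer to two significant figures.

Ka = 1.0 × 10^-5

[H+] = 10^(-3.08) = 8.32 × 10^-4 M
At equilibrium [HA] = 0.069 − 8.32 × 10^-4 = 6.82 × 10^-2 M
Ka = [H+][A-]/[HA] = (8.32 × 10^-4)² / 6.82 × 10^-2 = 1.0 × 10^-5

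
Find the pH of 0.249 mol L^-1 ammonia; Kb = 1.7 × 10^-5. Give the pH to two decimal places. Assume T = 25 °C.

pH = 11.31

NH3 + H2O ⇌ NH4+ + OH-
Kb = [OH-]²/(0.249 − [OH-]) = 1.7 × 10^-5
Neglecting [OH-] in the denominator: [OH-] = √(1.7 × 10^-5 × 0.249) = 2.06 × 10^-3 M
pOH = 2.69, so pH = 14.00 − pOH = 11.31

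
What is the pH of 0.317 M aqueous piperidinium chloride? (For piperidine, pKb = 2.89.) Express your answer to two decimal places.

pH = 5.80

C5H10NH2+ is the conjugate acid of the weak base C5H10NH.
Kb = 10^(−2.89) = 1.29 × 10^-3
Ka = Kw/Kb = 1.0×10^-14 / 1.29 × 10^-3 = 7.75 × 10^-12
Ka = [H+]²/(0.317 − [H+]) = 7.75 × 10^-12
Since Ka ≪ C₀, [H+] ≈ √(Ka·C₀) = 1.57 × 10^-6 M.
pH = −log(1.57 × 10^-6) = 5.80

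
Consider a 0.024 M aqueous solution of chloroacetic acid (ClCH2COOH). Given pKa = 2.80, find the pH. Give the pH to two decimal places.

ClCH2COOH ⇌ ClCH2COO- + H+
Ka = 10^(−2.80) = 1.58 × 10^-3
From the ICE table, Ka = x²/(0.024 − x) = 1.58 × 10^-3.
The 5% rule fails; solving x² + Ka·x − Ka·C₀ = 0 exactly:
x = [−0.00158 + √(0.00158² + 0.000152)]/2 = 5.42 × 10^-3 M
pH = −log(5.42 × 10^-3) = 2.27

pH = 2.27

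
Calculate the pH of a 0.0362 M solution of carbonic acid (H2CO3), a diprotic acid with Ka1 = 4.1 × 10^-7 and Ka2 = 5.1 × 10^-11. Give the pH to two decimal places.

Ka1 ≫ Ka2, so treat the first dissociation as the only significant source of H+.
Ka1 = x²/(0.0362 − x) = 4.1 × 10^-7
x ≈ √(4.1 × 10^-7 × 0.0362) = 1.22 × 10^-4 M
pH = −log(1.22 × 10^-4) = 3.91

pH = 3.91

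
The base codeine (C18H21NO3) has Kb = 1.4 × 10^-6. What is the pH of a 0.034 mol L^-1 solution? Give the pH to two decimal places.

pH = 10.34

C18H21NO3 + H2O ⇌ C18H22NO3+ + OH-
Let x = [OH-] at equilibrium. Kb = x²/(0.034 − x).
Since Kb ≪ C₀, x ≈ √(Kb·C₀) = 2.18 × 10^-4 M.
(x/C₀ = 0.64% < 5%, so the approximation holds.)
pOH = 3.66, so pH = 14.00 − pOH = 10.34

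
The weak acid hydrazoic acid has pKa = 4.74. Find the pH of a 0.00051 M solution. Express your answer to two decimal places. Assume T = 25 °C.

pH = 4.06

HN3 ⇌ N3- + H+
Ka = 10^(−4.74) = 1.82 × 10^-5
Ka = [H+]²/(0.00051 − [H+]) = 1.82 × 10^-5
The 5% rule fails; solving [H+]² + Ka·[H+] − Ka·C₀ = 0 exactly:
[H+] = (−Ka + √(Ka² + 4·Ka·C₀))/2 = 8.77 × 10^-5 M
pH = −log(8.77 × 10^-5) = 4.06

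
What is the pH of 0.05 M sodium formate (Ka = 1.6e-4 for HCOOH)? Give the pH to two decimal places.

pH = 8.25

HCOO- is the conjugate base of the weak acid HCOOH.
Kb = Kw/Ka = 1.0×10^-14 / 1.6 × 10^-4 = 6.25 × 10^-11
From the ICE table, Kb = x²/(0.05 − x) = 6.25 × 10^-11.
Neglecting x in the denominator: x = √(6.25 × 10^-11 × 0.05) = 1.77 × 10^-6 M
(x/C₀ = 0.0035% < 5%, so the approximation holds.)
pOH = 5.75, so pH = 14.00 − pOH = 8.25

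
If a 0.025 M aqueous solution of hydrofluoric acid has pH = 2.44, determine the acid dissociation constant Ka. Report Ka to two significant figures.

[H+] = 10^(-2.44) = 3.63 × 10^-3 M
At equilibrium [HA] = 0.025 − 3.63 × 10^-3 = 2.14 × 10^-2 M
Ka = [H+][A-]/[HA] = (3.63 × 10^-3)² / 2.14 × 10^-2 = 6.2 × 10^-4

Ka = 6.2 × 10^-4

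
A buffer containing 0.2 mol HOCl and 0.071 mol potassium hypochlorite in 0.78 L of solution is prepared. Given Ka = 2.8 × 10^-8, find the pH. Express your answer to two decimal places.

pH = 7.10

pKa = −log(2.8 × 10^-8) = 7.553
Using pH = pKa + log([base]/[acid]) with [base]/[acid] = 0.071/0.2:
pH = 7.553 + (-0.450) = 7.10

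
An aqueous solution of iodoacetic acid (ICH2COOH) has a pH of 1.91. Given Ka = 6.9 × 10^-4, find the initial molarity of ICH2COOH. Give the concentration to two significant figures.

C₀ = 2.3 × 10^-1 M

[H+] = 10^(-1.91) = 1.23 × 10^-2 M = x
Ka = x²/(C₀ − x) ⇒ C₀ = x + x²/Ka
C₀ = 1.23 × 10^-2 + (1.23 × 10^-2)²/(6.9 × 10^-4) = 2.32 × 10^-1 M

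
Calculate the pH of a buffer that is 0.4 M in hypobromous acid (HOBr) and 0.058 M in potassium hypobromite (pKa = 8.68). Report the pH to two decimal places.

pH = pKa + log([A⁻]/[HA]) = 8.68 + log(0.058/0.4)
pH = 8.68 + (-0.839) = 7.84

pH = 7.84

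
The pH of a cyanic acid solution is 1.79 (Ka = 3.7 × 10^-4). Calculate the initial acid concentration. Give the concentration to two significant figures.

[H+] = 10^(-1.79) = 1.62 × 10^-2 M = x
Ka = x²/(C₀ − x) ⇒ C₀ = x + x²/Ka
C₀ = 1.62 × 10^-2 + (1.62 × 10^-2)²/(3.7 × 10^-4) = 7.25 × 10^-1 M

C₀ = 7.3 × 10^-1 M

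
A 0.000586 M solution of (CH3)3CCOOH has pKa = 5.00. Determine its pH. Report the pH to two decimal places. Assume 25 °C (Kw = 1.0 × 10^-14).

(CH3)3CCOOH ⇌ (CH3)3CCOO- + H+
Ka = 10^(−5.00) = 1.00 × 10^-5
Ka = [H+]²/(0.000586 − [H+]) = 1.00 × 10^-5
Here C₀/Ka ≈ 58.6, so the small-[H+] approximation fails. Use the quadratic:
[H+] = (−Ka + √(Ka² + 4·Ka·C₀))/2 = 7.17 × 10^-5 M
pH = −log(7.17 × 10^-5) = 4.14

pH = 4.14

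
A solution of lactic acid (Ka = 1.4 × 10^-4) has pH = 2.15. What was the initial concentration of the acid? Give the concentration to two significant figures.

C₀ = 3.7 × 10^-1 M

[H+] = 10^(-2.15) = 7.08 × 10^-3 M = x
Ka = x²/(C₀ − x) ⇒ C₀ = x + x²/Ka
C₀ = 7.08 × 10^-3 + (7.08 × 10^-3)²/(1.4 × 10^-4) = 3.65 × 10^-1 M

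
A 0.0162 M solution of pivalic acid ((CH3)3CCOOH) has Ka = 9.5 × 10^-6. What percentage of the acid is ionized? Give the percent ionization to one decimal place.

2.4%

(CH3)3CCOOH ⇌ (CH3)3CCOO- + H+; let x = [H+] at equilibrium.
x ≈ √(Ka·C₀) = √(9.5 × 10^-6 × 0.0162) = 3.92 × 10^-4 M
Fraction ionized = 3.92 × 10^-4 / 0.0162 = 0.0242 → 2.4%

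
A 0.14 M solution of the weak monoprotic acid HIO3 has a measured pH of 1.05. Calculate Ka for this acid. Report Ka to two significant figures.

[H+] = 10^(-1.05) = 8.91 × 10^-2 M
At equilibrium [HA] = 0.14 − 8.91 × 10^-2 = 5.09 × 10^-2 M
Ka = [H+][A-]/[HA] = (8.91 × 10^-2)² / 5.09 × 10^-2 = 1.6 × 10^-1

Ka = 1.6 × 10^-1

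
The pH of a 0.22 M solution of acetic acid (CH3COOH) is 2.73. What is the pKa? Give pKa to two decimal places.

pKa = 4.80

[H+] = 10^(-2.73) = 1.86 × 10^-3 M
At equilibrium [HA] = 0.22 − 1.86 × 10^-3 = 2.18 × 10^-1 M
Ka = [H+][A-]/[HA] = (1.86 × 10^-3)² / 2.18 × 10^-1 = 1.59 × 10^-5
pKa = -log(1.59 × 10^-5) = 4.80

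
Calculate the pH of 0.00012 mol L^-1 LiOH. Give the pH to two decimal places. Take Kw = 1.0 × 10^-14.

pH = 10.08

LiOH is a strong base; [OH-] = 0.00012 M.
pOH = -log(0.00012) = 3.92
pH = 14.00 - 3.92 = 10.08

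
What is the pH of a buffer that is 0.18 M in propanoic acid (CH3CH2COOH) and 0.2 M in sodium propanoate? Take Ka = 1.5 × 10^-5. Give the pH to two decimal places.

pKa = −log(1.5 × 10^-5) = 4.824
Henderson–Hasselbalch: pH = pKa + log([CH3CH2COO-]/[CH3CH2COOH]) = 4.824 + log(0.2/0.18)
pH = 4.824 + (+0.046) = 4.87

pH = 4.87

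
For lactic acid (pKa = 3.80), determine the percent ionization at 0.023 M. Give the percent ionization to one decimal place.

CH3CH(OH)COOH ⇌ CH3CH(OH)COO- + H+; let x = [H+] at equilibrium.
Ka = 10^(−3.80) = 1.58 × 10^-4
Solve x² + 0.000158x − 3.63e-06 = 0 → x = 1.83 × 10^-3 M
% ionization = x/C₀ × 100% = 1.83 × 10^-3/0.023 × 100% = 8.0%

8.0%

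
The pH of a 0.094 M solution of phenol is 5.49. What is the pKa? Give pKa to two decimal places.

pKa = 9.95

[H+] = 10^(-5.49) = 3.24 × 10^-6 M
At equilibrium [HA] = 0.094 − 3.24 × 10^-6 = 9.40 × 10^-2 M
Ka = [H+][A-]/[HA] = (3.24 × 10^-6)² / 9.40 × 10^-2 = 1.12 × 10^-10
pKa = -log(1.12 × 10^-10) = 9.95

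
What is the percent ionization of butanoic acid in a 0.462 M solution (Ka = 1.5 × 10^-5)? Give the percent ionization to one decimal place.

CH3(CH2)2COOH ⇌ CH3(CH2)2COO- + H+; let x = [H+] at equilibrium.
x ≈ √(Ka·C₀) = √(1.5 × 10^-5 × 0.462) = 2.63 × 10^-3 M
% ionization = x/C₀ × 100% = 2.63 × 10^-3/0.462 × 100% = 0.6%

0.6%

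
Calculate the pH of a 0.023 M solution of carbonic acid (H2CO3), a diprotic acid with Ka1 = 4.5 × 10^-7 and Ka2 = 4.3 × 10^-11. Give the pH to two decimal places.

pH = 3.99

Since Ka1 ≫ Ka2, the first ionization dominates [H+].
Ka1 = x²/(0.023 − x) = 4.5 × 10^-7
x ≈ √(4.5 × 10^-7 × 0.023) = 1.02 × 10^-4 M
pH = −log(1.02 × 10^-4) = 3.99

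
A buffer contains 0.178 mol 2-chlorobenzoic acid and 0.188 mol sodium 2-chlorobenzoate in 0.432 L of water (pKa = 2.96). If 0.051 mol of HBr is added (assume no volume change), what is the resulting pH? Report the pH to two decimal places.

pH = 2.74

After neutralization: n(ClC6H4COOH) = 0.229 mol, n(ClC6H4COO-) = 0.137 mol.
pH = pKa + log(n_ClC6H4COO-/n_ClC6H4COOH) = 2.96 + log(0.137/0.229) = 2.96 + (-0.223)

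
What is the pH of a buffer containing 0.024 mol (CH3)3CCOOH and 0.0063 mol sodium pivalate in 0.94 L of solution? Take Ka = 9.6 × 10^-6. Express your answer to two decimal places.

pKa = −log(9.6 × 10^-6) = 5.018
Using pH = pKa + log([base]/[acid]) with [base]/[acid] = 0.0063/0.024:
pH = 5.018 + (-0.581) = 4.44

pH = 4.44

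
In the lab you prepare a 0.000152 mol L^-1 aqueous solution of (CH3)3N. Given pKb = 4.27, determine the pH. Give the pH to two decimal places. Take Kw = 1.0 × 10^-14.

pH = 9.83

(CH3)3N + H2O ⇌ (CH3)3NH+ + OH-
Kb = 10^(−4.27) = 5.37 × 10^-5
From the ICE table, Kb = x²/(0.000152 − x) = 5.37 × 10^-5.
x is not negligible relative to C₀; solve x² + 5.37e-05·x − 8.16e-09 = 0.
x = (−Kb + √(Kb² + 4·Kb·C₀))/2 = 6.74 × 10^-5 M
pOH = −log(6.74 × 10^-5) = 4.17; pH = 14.00 − 4.17 = 9.83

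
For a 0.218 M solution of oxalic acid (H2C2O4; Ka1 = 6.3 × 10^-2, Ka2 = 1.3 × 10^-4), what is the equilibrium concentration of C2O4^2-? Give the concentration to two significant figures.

1.3 × 10^-4 M

First ionization gives [H+] ≈ [HC2O4-] = 8.99 × 10^-2 M.
Second step: Ka2 = [H+][C2O4^2-]/[HC2O4-] ≈ [C2O4^2-] (since [H+] ≈ [HC2O4-]).
So [C2O4^2-] ≈ Ka2.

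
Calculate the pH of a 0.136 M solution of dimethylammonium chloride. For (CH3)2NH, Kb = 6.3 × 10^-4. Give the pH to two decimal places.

(CH3)2NH2+ is the conjugate acid of the weak base (CH3)2NH.
Ka = Kw/Kb = 1.0×10^-14 / 6.3 × 10^-4 = 1.59 × 10^-11
Ka = x²/(0.136 − x) = 1.59 × 10^-11
Since Ka ≪ C₀, x ≈ √(Ka·C₀) = 1.47 × 10^-6 M.
pH = −log(1.47 × 10^-6) = 5.83

pH = 5.83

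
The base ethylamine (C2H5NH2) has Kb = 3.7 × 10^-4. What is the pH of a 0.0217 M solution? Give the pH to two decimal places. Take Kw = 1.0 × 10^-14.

C2H5NH2 + H2O ⇌ C2H5NH3+ + OH-
Kb = x²/(0.0217 − x) = 3.7 × 10^-4
x is not negligible relative to C₀; solve x² + 0.00037·x − 8.03e-06 = 0.
x = [−0.00037 + √(0.00037² + 3.21e-05)]/2 = 2.65 × 10^-3 M
pOH = 2.58, so pH = 14.00 − pOH = 11.42

pH = 11.42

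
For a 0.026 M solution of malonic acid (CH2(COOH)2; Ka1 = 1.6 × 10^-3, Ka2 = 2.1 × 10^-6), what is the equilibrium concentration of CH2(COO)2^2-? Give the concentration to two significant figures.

2.1 × 10^-6 M

First ionization gives [H+] ≈ [CH2(COOH)COO-] = 5.70 × 10^-3 M.
Second step: Ka2 = [H+][CH2(COO)2^2-]/[CH2(COOH)COO-] ≈ [CH2(COO)2^2-] (since [H+] ≈ [CH2(COOH)COO-]).
So [CH2(COO)2^2-] ≈ Ka2.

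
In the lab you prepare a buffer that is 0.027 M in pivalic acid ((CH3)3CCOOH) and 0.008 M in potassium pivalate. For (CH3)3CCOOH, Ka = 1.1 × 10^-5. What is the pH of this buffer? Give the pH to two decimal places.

pH = 4.43

pKa = −log(1.1 × 10^-5) = 4.959
Henderson–Hasselbalch: pH = pKa + log([(CH3)3CCOO-]/[(CH3)3CCOOH]) = 4.959 + log(0.008/0.027)
pH = 4.959 + (-0.528) = 4.43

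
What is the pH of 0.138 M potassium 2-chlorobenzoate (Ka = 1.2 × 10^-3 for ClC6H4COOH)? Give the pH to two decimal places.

pH = 8.03

ClC6H4COO- is the conjugate base of the weak acid ClC6H4COOH.
Kb = Kw/Ka = 1.0×10^-14 / 1.2 × 10^-3 = 8.33 × 10^-12
Kb = [OH-]²/(0.138 − [OH-]) = 8.33 × 10^-12
Since Kb ≪ C₀, [OH-] ≈ √(Kb·C₀) = 1.07 × 10^-6 M.
([OH-]/C₀ = 0.00078% < 5%, so the approximation holds.)
pOH = 5.97, so pH = 14.00 − pOH = 8.03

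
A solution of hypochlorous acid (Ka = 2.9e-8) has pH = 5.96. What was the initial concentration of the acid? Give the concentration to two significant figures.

[H+] = 10^(-5.96) = 1.10 × 10^-6 M = x
Ka = x²/(C₀ − x) ⇒ C₀ = x + x²/Ka
C₀ = 1.10 × 10^-6 + (1.10 × 10^-6)²/(2.9 × 10^-8) = 4.28 × 10^-5 M

C₀ = 4.3 × 10^-5 M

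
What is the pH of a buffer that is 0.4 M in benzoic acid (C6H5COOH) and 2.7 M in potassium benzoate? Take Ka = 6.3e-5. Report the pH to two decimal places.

pKa = −log(6.3 × 10^-5) = 4.201
Henderson–Hasselbalch: pH = pKa + log([C6H5COO-]/[C6H5COOH]) = 4.201 + log(2.7/0.4)
pH = 4.201 + (+0.829) = 5.03

pH = 5.03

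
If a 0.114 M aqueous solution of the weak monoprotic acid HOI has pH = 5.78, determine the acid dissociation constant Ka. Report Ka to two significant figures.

[H+] = 10^(-5.78) = 1.66 × 10^-6 M
At equilibrium [HA] = 0.114 − 1.66 × 10^-6 = 1.14 × 10^-1 M
Ka = [H+][A-]/[HA] = (1.66 × 10^-6)² / 1.14 × 10^-1 = 2.4 × 10^-11

Ka = 2.4 × 10^-11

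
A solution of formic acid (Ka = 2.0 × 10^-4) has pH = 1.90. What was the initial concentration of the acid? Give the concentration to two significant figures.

[H+] = 10^(-1.90) = 1.26 × 10^-2 M = x
Ka = x²/(C₀ − x) ⇒ C₀ = x + x²/Ka
C₀ = 1.26 × 10^-2 + (1.26 × 10^-2)²/(2.0 × 10^-4) = 8.06 × 10^-1 M

C₀ = 8.1 × 10^-1 M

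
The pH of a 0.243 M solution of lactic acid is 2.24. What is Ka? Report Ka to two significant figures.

[H+] = 10^(-2.24) = 5.75 × 10^-3 M
At equilibrium [HA] = 0.243 − 5.75 × 10^-3 = 2.37 × 10^-1 M
Ka = [H+][A-]/[HA] = (5.75 × 10^-3)² / 2.37 × 10^-1 = 1.4 × 10^-4

Ka = 1.4 × 10^-4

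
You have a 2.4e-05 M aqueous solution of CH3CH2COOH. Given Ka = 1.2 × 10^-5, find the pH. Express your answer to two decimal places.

pH = 4.92

CH3CH2COOH ⇌ CH3CH2COO- + H+
Ka = [H+]²/(2.4e-05 − [H+]) = 1.2 × 10^-5
Here C₀/Ka ≈ 2, so the small-[H+] approximation fails. Use the quadratic:
[H+] = [−1.2e-05 + √(1.2e-05² + 1.15e-09)]/2 = 1.20 × 10^-5 M
pH = −log(1.20 × 10^-5) = 4.92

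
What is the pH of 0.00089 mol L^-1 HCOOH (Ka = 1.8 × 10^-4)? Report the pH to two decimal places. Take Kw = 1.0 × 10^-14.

HCOOH ⇌ HCOO- + H+
Ka = x²/(0.00089 − x) = 1.8 × 10^-4
x is not negligible relative to C₀; solve x² + 0.00018·x − 1.6e-07 = 0.
x = (−Ka + √(Ka² + 4·Ka·C₀))/2 = 3.20 × 10^-4 M
pH = −log(3.20 × 10^-4) = 3.49

pH = 3.49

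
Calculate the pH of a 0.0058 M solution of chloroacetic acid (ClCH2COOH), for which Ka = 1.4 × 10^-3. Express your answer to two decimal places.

pH = 2.65

ClCH2COOH ⇌ ClCH2COO- + H+
Ka = [H+]²/(0.0058 − [H+]) = 1.4 × 10^-3
Here C₀/Ka ≈ 4.14, so the small-[H+] approximation fails. Use the quadratic:
[H+] = [−0.0014 + √(0.0014² + 3.25e-05)]/2 = 2.23 × 10^-3 M
pH = −log(2.23 × 10^-3) = 2.65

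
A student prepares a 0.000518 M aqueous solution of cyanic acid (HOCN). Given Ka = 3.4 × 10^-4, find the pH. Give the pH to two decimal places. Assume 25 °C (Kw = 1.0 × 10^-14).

HOCN ⇌ OCN- + H+
Ka = x²/(0.000518 − x) = 3.4 × 10^-4
x is not negligible relative to C₀; solve x² + 0.00034·x − 1.76e-07 = 0.
x = (−Ka + √(Ka² + 4·Ka·C₀))/2 = 2.83 × 10^-4 M
pH = −log(2.83 × 10^-4) = 3.55

pH = 3.55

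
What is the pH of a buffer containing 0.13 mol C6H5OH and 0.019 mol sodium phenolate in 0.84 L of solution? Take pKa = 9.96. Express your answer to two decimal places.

pH = 9.12

Henderson–Hasselbalch: pH = pKa + log([C6H5O-]/[C6H5OH]) = 9.96 + log(0.019/0.13)
pH = 9.96 + (-0.835) = 9.12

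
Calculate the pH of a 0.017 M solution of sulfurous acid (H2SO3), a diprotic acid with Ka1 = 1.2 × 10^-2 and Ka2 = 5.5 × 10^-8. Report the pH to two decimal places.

pH = 2.02

Ka1 ≫ Ka2, so treat the first dissociation as the only significant source of H+.
Ka1 = x²/(0.017 − x) = 1.2 × 10^-2
Solving the quadratic: x = (−Ka1 + √(Ka1² + 4·Ka1·C₀))/2 = 9.49 × 10^-3 M
pH = −log(9.49 × 10^-3) = 2.02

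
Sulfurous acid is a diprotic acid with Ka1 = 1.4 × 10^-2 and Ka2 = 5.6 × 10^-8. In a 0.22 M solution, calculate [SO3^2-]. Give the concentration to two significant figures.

5.6 × 10^-8 M

First ionization gives [H+] ≈ [HSO3-] = 4.89 × 10^-2 M.
Second step: Ka2 = [H+][SO3^2-]/[HSO3-] ≈ [SO3^2-] (since [H+] ≈ [HSO3-]).
So [SO3^2-] ≈ Ka2.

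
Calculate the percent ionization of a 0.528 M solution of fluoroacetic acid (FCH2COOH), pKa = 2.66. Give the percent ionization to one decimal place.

FCH2COOH ⇌ FCH2COO- + H+; let x = [H+] at equilibrium.
Ka = 10^(−2.66) = 2.19 × 10^-3
Solve x² + 0.00219x − 0.00116 = 0 → x = 3.29 × 10^-2 M
% ionization = x/C₀ × 100% = 3.29 × 10^-2/0.528 × 100% = 6.2%

6.2%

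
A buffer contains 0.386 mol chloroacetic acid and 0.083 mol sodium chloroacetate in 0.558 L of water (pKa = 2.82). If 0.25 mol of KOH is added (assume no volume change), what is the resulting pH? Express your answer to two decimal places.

pH = 3.21

OH- converts ClCH2COOH to ClCH2COO-: ClCH2COOH → 0.136 mol, ClCH2COO- → 0.333 mol.
pH = pKa + log([A⁻]/[HA]) = 2.82 + log(0.333/0.136) = 2.82 +0.389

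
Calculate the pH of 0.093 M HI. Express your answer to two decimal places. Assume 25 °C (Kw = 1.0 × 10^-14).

HI is a strong acid and dissociates completely, so [H+] = 0.093 M.
pH = -log(0.093) = 1.03

pH = 1.03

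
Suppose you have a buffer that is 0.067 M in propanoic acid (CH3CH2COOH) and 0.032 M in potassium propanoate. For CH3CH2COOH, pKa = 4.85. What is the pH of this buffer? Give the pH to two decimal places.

pH = 4.53

Using pH = pKa + log([base]/[acid]) with [base]/[acid] = 0.032/0.067:
pH = 4.85 + (-0.321) = 4.53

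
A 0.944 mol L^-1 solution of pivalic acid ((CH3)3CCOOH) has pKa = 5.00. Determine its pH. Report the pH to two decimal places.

pH = 2.51

(CH3)3CCOOH ⇌ (CH3)3CCOO- + H+
Ka = 10^(−5.00) = 1.00 × 10^-5
From the ICE table, Ka = [H+]²/(0.944 − [H+]) = 1.00 × 10^-5.
Neglecting [H+] in the denominator: [H+] = √(1.00 × 10^-5 × 0.944) = 3.07 × 10^-3 M
Check: 0.33% ionized — well under 5%, approximation valid.
pH = −log(3.07 × 10^-3) = 2.51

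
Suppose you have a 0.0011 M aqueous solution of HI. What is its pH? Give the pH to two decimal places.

pH = 2.96

HI is a strong acid and dissociates completely, so [H+] = 0.0011 M.
pH = -log(0.0011) = 2.96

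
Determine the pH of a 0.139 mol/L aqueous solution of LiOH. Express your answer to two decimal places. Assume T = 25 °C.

LiOH is a strong base; [OH-] = 0.139 M.
pOH = -log(0.139) = 0.86
pH = 14.00 - 0.86 = 13.14

pH = 13.14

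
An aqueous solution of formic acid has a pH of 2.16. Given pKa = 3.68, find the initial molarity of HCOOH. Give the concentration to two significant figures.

[H+] = 10^(-2.16) = 6.92 × 10^-3 M = x
Ka = 10^(−3.68) = 2.09 × 10^-4
Ka = x²/(C₀ − x) ⇒ C₀ = x + x²/Ka
C₀ = 6.92 × 10^-3 + (6.92 × 10^-3)²/(2.09 × 10^-4) = 2.36 × 10^-1 M

C₀ = 2.4 × 10^-1 M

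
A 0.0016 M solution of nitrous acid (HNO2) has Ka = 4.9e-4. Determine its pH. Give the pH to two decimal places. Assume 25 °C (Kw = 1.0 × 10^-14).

pH = 3.17

HNO2 ⇌ NO2- + H+
Let x = [H+] at equilibrium. Ka = x²/(0.0016 − x).
Here C₀/Ka ≈ 3.27, so the small-x approximation fails. Use the quadratic:
x = (−Ka + √(Ka² + 4·Ka·C₀))/2 = 6.74 × 10^-4 M
pH = −log(6.74 × 10^-4) = 3.17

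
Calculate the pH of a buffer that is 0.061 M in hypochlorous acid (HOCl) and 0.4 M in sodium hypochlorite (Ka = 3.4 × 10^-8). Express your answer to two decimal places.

pKa = −log(3.4 × 10^-8) = 7.469
pH = pKa + log([A⁻]/[HA]) = 7.469 + log(0.4/0.061)
pH = 7.469 + (+0.817) = 8.29

pH = 8.29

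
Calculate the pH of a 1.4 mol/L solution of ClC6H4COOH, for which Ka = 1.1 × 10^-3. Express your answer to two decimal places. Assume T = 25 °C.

pH = 1.41

ClC6H4COOH ⇌ ClC6H4COO- + H+
From the ICE table, Ka = x²/(1.4 − x) = 1.1 × 10^-3.
Neglecting x in the denominator: x = √(1.1 × 10^-3 × 1.4) = 3.92 × 10^-2 M
(x/C₀ = 2.8% < 5%, so the approximation holds.)
pH = −log(3.92 × 10^-2) = 1.41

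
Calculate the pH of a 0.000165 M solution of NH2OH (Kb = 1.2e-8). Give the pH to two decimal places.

NH2OH + H2O ⇌ NH3OH+ + OH-
Kb = x²/(0.000165 − x) = 1.2 × 10^-8
Since Kb ≪ C₀, x ≈ √(Kb·C₀) = 1.41 × 10^-6 M.
(x/C₀ = 0.85% < 5%, so the approximation holds.)
pOH = 5.85, so pH = 14.00 − pOH = 8.15

pH = 8.15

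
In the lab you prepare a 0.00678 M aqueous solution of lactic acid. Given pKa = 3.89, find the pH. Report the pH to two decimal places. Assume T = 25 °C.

CH3CH(OH)COOH ⇌ CH3CH(OH)COO- + H+
Ka = 10^(−3.89) = 1.29 × 10^-4
Ka = x²/(0.00678 − x) = 1.29 × 10^-4
x is not negligible relative to C₀; solve x² + 0.000129·x − 8.75e-07 = 0.
x = [−0.000129 + √(0.000129² + 3.5e-06)]/2 = 8.73 × 10^-4 M
pH = −log(8.73 × 10^-4) = 3.06

pH = 3.06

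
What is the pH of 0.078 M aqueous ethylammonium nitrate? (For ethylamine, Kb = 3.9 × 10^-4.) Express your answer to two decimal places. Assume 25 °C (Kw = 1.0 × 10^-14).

pH = 5.85

C2H5NH3+ is the conjugate acid of the weak base C2H5NH2.
Ka = Kw/Kb = 1.0×10^-14 / 3.9 × 10^-4 = 2.56 × 10^-11
From the ICE table, Ka = x²/(0.078 − x) = 2.56 × 10^-11.
Neglecting x in the denominator: x = √(2.56 × 10^-11 × 0.078) = 1.41 × 10^-6 M
Check: 0.0018% ionized — well under 5%, approximation valid.
pH = −log[H+] = −log(1.41 × 10^-6) = 5.85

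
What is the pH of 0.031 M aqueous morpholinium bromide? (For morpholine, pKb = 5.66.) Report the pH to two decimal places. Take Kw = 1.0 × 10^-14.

pH = 4.92

C4H8ONH2+ is the conjugate acid of the weak base C4H8ONH.
Kb = 10^(−5.66) = 2.19 × 10^-6
Ka = Kw/Kb = 1.0×10^-14 / 2.19 × 10^-6 = 4.57 × 10^-9
Ka = [H+]²/(0.031 − [H+]) = 4.57 × 10^-9
Since Ka ≪ C₀, [H+] ≈ √(Ka·C₀) = 1.19 × 10^-5 M.
([H+]/C₀ = 0.038% < 5%, so the approximation holds.)
pH = −log(1.19 × 10^-5) = 4.92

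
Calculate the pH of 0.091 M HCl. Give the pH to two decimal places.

pH = 1.04

HCl is a strong acid and dissociates completely, so [H+] = 0.091 M.
pH = -log(0.091) = 1.04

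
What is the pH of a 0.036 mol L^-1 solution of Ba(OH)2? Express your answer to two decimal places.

Ba(OH)2 is a strong base (each formula unit releases 2 OH-); [OH-] = 0.072 M.
pOH = -log(0.072) = 1.14
pH = 14.00 - 1.14 = 12.86

pH = 12.86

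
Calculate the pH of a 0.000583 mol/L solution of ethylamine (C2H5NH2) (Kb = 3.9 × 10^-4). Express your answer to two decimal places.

C2H5NH2 + H2O ⇌ C2H5NH3+ + OH-
Kb = x²/(0.000583 − x) = 3.9 × 10^-4
The 5% rule fails; solving x² + Kb·x − Kb·C₀ = 0 exactly:
x = [−0.00039 + √(0.00039² + 9.09e-07)]/2 = 3.20 × 10^-4 M
pOH = −log(3.20 × 10^-4) = 3.49; pH = 14.00 − 3.49 = 10.51

pH = 10.51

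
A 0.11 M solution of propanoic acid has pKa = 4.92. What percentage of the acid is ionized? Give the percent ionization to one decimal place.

1.0%

CH3CH2COOH ⇌ CH3CH2COO- + H+; let x = [H+] at equilibrium.
Ka = 10^(−4.92) = 1.20 × 10^-5
x ≈ √(Ka·C₀) = √(1.20 × 10^-5 × 0.11) = 1.15 × 10^-3 M
Fraction ionized = 1.15 × 10^-3 / 0.11 = 0.0105 → 1.0%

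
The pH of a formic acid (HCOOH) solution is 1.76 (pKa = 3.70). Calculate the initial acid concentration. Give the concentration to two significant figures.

[H+] = 10^(-1.76) = 1.74 × 10^-2 M = x
Ka = 10^(−3.70) = 2.00 × 10^-4
Ka = x²/(C₀ − x) ⇒ C₀ = x + x²/Ka
C₀ = 1.74 × 10^-2 + (1.74 × 10^-2)²/(2.00 × 10^-4) = 1.53 M

C₀ = 1.5 M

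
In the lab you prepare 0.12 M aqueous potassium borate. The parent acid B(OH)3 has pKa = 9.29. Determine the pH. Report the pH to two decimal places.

B(OH)4- is the conjugate base of the weak acid B(OH)3.
Ka = 10^(−9.29) = 5.13 × 10^-10
Kb = Kw/Ka = 1.0×10^-14 / 5.13 × 10^-10 = 1.95 × 10^-5
From the ICE table, Kb = [OH-]²/(0.12 − [OH-]) = 1.95 × 10^-5.
Assume [OH-] ≪ 0.12: [OH-] ≈ √(1.95 × 10^-5 × 0.12) = 1.53 × 10^-3 M
pOH = −log(1.53 × 10^-3) = 2.82; pH = 14.00 − 2.82 = 11.18

pH = 11.18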